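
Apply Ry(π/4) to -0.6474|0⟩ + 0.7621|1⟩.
-0.8898|0⟩ + 0.4563|1⟩

Ry(π/4) = [[cos(θ/2), −sin(θ/2)], [sin(θ/2), cos(θ/2)]]; θ = π/4, cos(θ/2) ≈ 0.92388, sin(θ/2) ≈ 0.382683.
With a = amp(|0⟩) = -0.6474 and b = amp(|1⟩) = 0.7621:
new amp(|0⟩) = (0.92388)·a + (-0.382683)·b = -0.8898
new amp(|1⟩) = (0.382683)·a + (0.92388)·b = 0.4563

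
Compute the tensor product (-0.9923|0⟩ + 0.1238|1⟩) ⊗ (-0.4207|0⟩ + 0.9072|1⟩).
0.4175|00⟩ - 0.9002|01⟩ - 0.05208|10⟩ + 0.1123|11⟩

amp(|b₁b₂…⟩) = product of the factor amplitudes for bits b₁, b₂, …; only kets whose every factor amplitude is nonzero survive.
|00⟩: (-0.9923)(-0.4207) = 0.4175
|01⟩: (-0.9923)(0.9072) = -0.9002
|10⟩: (0.1238)(-0.4207) = -0.05208
|11⟩: (0.1238)(0.9072) = 0.1123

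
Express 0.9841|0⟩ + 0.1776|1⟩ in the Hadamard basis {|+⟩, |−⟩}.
0.8214|+⟩ + 0.5703|−⟩

With |ψ⟩ = α|0⟩ + β|1⟩, the Hadamard-basis coefficients are ⟨+|ψ⟩ = (α + β)/√2 and ⟨−|ψ⟩ = (α − β)/√2.
Here α = 0.9841, β = 0.1776: (α + β)/√2 = 0.8214, (α − β)/√2 = 0.5703.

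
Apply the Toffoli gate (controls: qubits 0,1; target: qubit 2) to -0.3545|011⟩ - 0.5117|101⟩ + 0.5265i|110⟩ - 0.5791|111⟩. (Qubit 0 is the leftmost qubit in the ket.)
-0.3545|011⟩ - 0.5117|101⟩ - 0.5791|110⟩ + 0.5265i|111⟩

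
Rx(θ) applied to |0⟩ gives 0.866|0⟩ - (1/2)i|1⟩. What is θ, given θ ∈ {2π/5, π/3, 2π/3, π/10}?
π/3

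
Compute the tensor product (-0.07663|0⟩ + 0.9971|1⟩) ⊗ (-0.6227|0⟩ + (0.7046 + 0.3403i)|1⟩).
0.04772|00⟩ + (-0.05399 - 0.02608i)|01⟩ - 0.6209|10⟩ + (0.7026 + 0.3393i)|11⟩

amp(|b₁b₂…⟩) = product of the factor amplitudes for bits b₁, b₂, …; only kets whose every factor amplitude is nonzero survive.
|00⟩: (-0.07663)(-0.6227) = 0.04772
|01⟩: (-0.07663)(0.7046 + 0.3403i) = (-0.05399 - 0.02608i)
|10⟩: (0.9971)(-0.6227) = -0.6209
|11⟩: (0.9971)(0.7046 + 0.3403i) = (0.7026 + 0.3393i)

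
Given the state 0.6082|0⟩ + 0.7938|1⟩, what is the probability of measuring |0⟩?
0.3699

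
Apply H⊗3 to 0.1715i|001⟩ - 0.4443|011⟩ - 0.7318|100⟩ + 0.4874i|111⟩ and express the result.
(-0.4158 + 0.233i)|000⟩ + (-0.1016 - 0.233i)|001⟩ + (-0.1016 - 0.1117i)|010⟩ + (-0.4158 + 0.1117i)|011⟩ + (0.1016 - 0.1117i)|100⟩ + (0.4158 + 0.1117i)|101⟩ + (0.4158 + 0.233i)|110⟩ + (0.1016 - 0.233i)|111⟩

H⊗3 gives amp(|y⟩) = (1/2√2) Σ_x (−1)^(x·y) amp(|x⟩), where x·y is the number of positions in which both x and y have a 1.
|000⟩: (0.1715i - 0.4443 - 0.7318 + 0.4874i)/(2√2) = (-0.4158 + 0.233i)
|001⟩: (-0.1715i + 0.4443 - 0.7318 - 0.4874i)/(2√2) = (-0.1016 - 0.233i)
|010⟩: (0.1715i + 0.4443 - 0.7318 - 0.4874i)/(2√2) = (-0.1016 - 0.1117i)
|011⟩: (-0.1715i - 0.4443 - 0.7318 + 0.4874i)/(2√2) = (-0.4158 + 0.1117i)
|100⟩: (0.1715i - 0.4443 + 0.7318 - 0.4874i)/(2√2) = (0.1016 - 0.1117i)
|101⟩: (-0.1715i + 0.4443 + 0.7318 + 0.4874i)/(2√2) = (0.4158 + 0.1117i)
|110⟩: (0.1715i + 0.4443 + 0.7318 + 0.4874i)/(2√2) = (0.4158 + 0.233i)
|111⟩: (-0.1715i - 0.4443 + 0.7318 - 0.4874i)/(2√2) = (0.1016 - 0.233i)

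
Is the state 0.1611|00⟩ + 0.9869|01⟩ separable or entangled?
Separable

Writing the state as a|00⟩ + b|01⟩ + c|10⟩ + d|11⟩, it is a product state iff ad − bc = 0.
Here (a, b, c, d) = (0.1611, 0.9869, 0, 0): ad − bc = (0.1611)(0) − (0.9869)(0) = 0, so the state is separable.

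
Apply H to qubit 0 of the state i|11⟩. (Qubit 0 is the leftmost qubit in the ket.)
(1/√2)i|01⟩ - (1/√2)i|11⟩

H on qubit 0 mixes each pair of kets that differ only in qubit 0: amplitudes (a, b) of (|…0…⟩, |…1…⟩) become ((a + b)/√2, (a − b)/√2). Kets absent from the input have amplitude 0.
(|01⟩, |11⟩): (a, b) = (0, i) → ((1/√2)i, -(1/√2)i)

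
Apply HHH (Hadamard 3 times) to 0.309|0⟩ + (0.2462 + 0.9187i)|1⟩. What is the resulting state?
(0.3926 + 0.6496i)|0⟩ + (0.04441 - 0.6496i)|1⟩

H² = I, so H^3 = H: a single Hadamard. With (a, b) = (0.309, (0.2462 + 0.9187i)), H gives ((a + b)/√2, (a − b)/√2) = ((0.3926 + 0.6496i), (0.04441 - 0.6496i)).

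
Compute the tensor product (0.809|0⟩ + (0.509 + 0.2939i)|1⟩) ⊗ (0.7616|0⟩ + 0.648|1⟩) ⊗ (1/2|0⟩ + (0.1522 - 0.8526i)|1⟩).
0.3081|000⟩ + (0.09378 - 0.5253i)|001⟩ + 0.2621|010⟩ + (0.07979 - 0.447i)|011⟩ + (0.1938 + 0.1119i)|100⟩ + (0.2498 - 0.2964i)|101⟩ + (0.1649 + 0.09522i)|110⟩ + (0.2126 - 0.2522i)|111⟩

amp(|b₁b₂…⟩) = product of the factor amplitudes for bits b₁, b₂, …; only kets whose every factor amplitude is nonzero survive.
|000⟩: (0.809)(0.7616)(1/2) = 0.3081
|001⟩: (0.809)(0.7616)(0.1522 - 0.8526i) = (0.09378 - 0.5253i)
|010⟩: (0.809)(0.648)(1/2) = 0.2621
|011⟩: (0.809)(0.648)(0.1522 - 0.8526i) = (0.07979 - 0.447i)
|100⟩: (0.509 + 0.2939i)(0.7616)(1/2) = (0.1938 + 0.1119i)
|101⟩: (0.509 + 0.2939i)(0.7616)(0.1522 - 0.8526i) = (0.2498 - 0.2964i)
|110⟩: (0.509 + 0.2939i)(0.648)(1/2) = (0.1649 + 0.09522i)
|111⟩: (0.509 + 0.2939i)(0.648)(0.1522 - 0.8526i) = (0.2126 - 0.2522i)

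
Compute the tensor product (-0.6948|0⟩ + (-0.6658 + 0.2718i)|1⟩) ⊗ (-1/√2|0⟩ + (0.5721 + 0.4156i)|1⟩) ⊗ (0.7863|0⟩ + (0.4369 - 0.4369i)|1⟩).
0.3863|000⟩ + (0.2146 - 0.2146i)|001⟩ + (-0.3126 - 0.2271i)|010⟩ + (-0.2998 + 0.04751i)|011⟩ + (0.3702 - 0.1511i)|100⟩ + (0.1217 - 0.2897i)|101⟩ + (-0.3883 - 0.09531i)|110⟩ + (-0.2687 + 0.1628i)|111⟩

amp(|b₁b₂…⟩) = product of the factor amplitudes for bits b₁, b₂, …; only kets whose every factor amplitude is nonzero survive.
|000⟩: (-0.6948)(-1/√2)(0.7863) = 0.3863
|001⟩: (-0.6948)(-1/√2)(0.4369 - 0.4369i) = (0.2146 - 0.2146i)
|010⟩: (-0.6948)(0.5721 + 0.4156i)(0.7863) = (-0.3126 - 0.2271i)
|011⟩: (-0.6948)(0.5721 + 0.4156i)(0.4369 - 0.4369i) = (-0.2998 + 0.04751i)
|100⟩: (-0.6658 + 0.2718i)(-1/√2)(0.7863) = (0.3702 - 0.1511i)
|101⟩: (-0.6658 + 0.2718i)(-1/√2)(0.4369 - 0.4369i) = (0.1217 - 0.2897i)
|110⟩: (-0.6658 + 0.2718i)(0.5721 + 0.4156i)(0.7863) = (-0.3883 - 0.09531i)
|111⟩: (-0.6658 + 0.2718i)(0.5721 + 0.4156i)(0.4369 - 0.4369i) = (-0.2687 + 0.1628i)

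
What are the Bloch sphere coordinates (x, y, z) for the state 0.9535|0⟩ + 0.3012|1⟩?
(0.5744, 0, 0.8184)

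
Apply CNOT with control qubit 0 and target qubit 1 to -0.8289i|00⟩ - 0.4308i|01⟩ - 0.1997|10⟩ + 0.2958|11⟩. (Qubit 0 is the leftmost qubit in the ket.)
-0.8289i|00⟩ - 0.4308i|01⟩ + 0.2958|10⟩ - 0.1997|11⟩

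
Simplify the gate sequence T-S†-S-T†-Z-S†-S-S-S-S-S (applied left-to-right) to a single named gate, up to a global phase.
Z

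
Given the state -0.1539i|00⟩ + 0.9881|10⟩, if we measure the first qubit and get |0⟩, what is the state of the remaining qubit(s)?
-i|0⟩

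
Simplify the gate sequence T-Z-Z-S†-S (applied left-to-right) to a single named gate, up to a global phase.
T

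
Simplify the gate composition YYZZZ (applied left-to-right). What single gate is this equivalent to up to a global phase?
Z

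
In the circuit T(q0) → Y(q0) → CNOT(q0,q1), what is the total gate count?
3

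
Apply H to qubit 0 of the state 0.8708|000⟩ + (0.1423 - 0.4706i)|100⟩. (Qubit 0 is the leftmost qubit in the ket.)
(0.7164 - 0.3328i)|000⟩ + (0.5151 + 0.3328i)|100⟩

H on qubit 0 mixes each pair of kets that differ only in qubit 0: amplitudes (a, b) of (|…0…⟩, |…1…⟩) become ((a + b)/√2, (a − b)/√2). Kets absent from the input have amplitude 0.
(|000⟩, |100⟩): (a, b) = (0.8708, (0.1423 - 0.4706i)) → ((0.7164 - 0.3328i), (0.5151 + 0.3328i))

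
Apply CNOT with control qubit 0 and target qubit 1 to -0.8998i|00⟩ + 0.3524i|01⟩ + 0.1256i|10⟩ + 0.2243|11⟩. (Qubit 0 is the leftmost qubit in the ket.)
-0.8998i|00⟩ + 0.3524i|01⟩ + 0.2243|10⟩ + 0.1256i|11⟩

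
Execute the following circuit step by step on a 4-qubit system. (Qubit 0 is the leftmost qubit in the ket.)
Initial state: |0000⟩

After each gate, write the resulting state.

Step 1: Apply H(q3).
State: 1/√2|0000⟩ + 1/√2|0001⟩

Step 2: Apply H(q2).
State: 1/2|0000⟩ + 1/2|0001⟩ + 1/2|0010⟩ + 1/2|0011⟩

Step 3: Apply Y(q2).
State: -(1/2)i|0000⟩ - (1/2)i|0001⟩ + (1/2)i|0010⟩ + (1/2)i|0011⟩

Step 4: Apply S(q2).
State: -(1/2)i|0000⟩ - (1/2)i|0001⟩ - 1/2|0010⟩ - 1/2|0011⟩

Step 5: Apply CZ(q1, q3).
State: -(1/2)i|0000⟩ - (1/2)i|0001⟩ - 1/2|0010⟩ - 1/2|0011⟩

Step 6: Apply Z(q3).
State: -(1/2)i|0000⟩ + (1/2)i|0001⟩ - 1/2|0010⟩ + 1/2|0011⟩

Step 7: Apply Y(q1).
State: 1/2|0100⟩ - 1/2|0101⟩ - (1/2)i|0110⟩ + (1/2)i|0111⟩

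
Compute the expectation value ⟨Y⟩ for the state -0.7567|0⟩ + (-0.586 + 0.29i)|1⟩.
-0.4389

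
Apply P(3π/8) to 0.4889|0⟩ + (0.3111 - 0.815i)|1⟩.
0.4889|0⟩ + (0.872 - 0.02447i)|1⟩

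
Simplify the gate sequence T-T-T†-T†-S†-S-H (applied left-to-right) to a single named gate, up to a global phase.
H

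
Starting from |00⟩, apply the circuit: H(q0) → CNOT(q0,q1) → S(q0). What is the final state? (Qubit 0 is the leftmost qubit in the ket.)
1/√2|00⟩ + (1/√2)i|11⟩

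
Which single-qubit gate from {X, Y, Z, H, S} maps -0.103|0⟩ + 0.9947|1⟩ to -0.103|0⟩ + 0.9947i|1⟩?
S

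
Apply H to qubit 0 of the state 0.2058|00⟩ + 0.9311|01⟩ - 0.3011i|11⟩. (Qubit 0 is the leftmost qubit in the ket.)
0.1455|00⟩ + (0.6584 - 0.2129i)|01⟩ + 0.1455|10⟩ + (0.6584 + 0.2129i)|11⟩

H on qubit 0 mixes each pair of kets that differ only in qubit 0: amplitudes (a, b) of (|…0…⟩, |…1…⟩) become ((a + b)/√2, (a − b)/√2). Kets absent from the input have amplitude 0.
(|00⟩, |10⟩): (a, b) = (0.2058, 0) → (0.1455, 0.1455)
(|01⟩, |11⟩): (a, b) = (0.9311, -0.3011i) → ((0.6584 - 0.2129i), (0.6584 + 0.2129i))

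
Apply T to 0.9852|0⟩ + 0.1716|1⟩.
0.9852|0⟩ + (0.1213 + 0.1213i)|1⟩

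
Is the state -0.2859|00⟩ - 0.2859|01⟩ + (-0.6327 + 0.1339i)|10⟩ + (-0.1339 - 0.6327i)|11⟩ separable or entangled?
Entangled

Writing the state as a|00⟩ + b|01⟩ + c|10⟩ + d|11⟩, it is a product state iff ad − bc = 0.
Here (a, b, c, d) = (-0.2859, -0.2859, (-0.6327 + 0.1339i), (-0.1339 - 0.6327i)): ad − bc = (-0.2859)(-0.1339 - 0.6327i) − (-0.2859)(-0.6327 + 0.1339i) = (-0.1426 + 0.2192i) ≠ 0, so the state is entangled.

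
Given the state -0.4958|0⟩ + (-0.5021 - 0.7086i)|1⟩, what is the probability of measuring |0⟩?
0.2458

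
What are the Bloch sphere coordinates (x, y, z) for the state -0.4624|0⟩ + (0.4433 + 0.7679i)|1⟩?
(-0.41, -0.7102, -0.5724)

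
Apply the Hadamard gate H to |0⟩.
1/√2|0⟩ + 1/√2|1⟩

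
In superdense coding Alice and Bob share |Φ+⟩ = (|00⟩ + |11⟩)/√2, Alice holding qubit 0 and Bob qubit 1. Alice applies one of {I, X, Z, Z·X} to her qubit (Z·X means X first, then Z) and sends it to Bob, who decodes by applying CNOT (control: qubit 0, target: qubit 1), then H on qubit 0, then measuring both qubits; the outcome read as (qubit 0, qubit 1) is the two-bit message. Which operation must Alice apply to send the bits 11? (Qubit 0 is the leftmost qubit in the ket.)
Z·X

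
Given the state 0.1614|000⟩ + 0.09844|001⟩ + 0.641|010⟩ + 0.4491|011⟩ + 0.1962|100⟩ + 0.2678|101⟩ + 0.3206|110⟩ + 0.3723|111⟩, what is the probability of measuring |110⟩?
0.1028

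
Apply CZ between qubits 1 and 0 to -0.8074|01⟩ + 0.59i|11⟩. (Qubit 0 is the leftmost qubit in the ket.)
-0.8074|01⟩ - 0.59i|11⟩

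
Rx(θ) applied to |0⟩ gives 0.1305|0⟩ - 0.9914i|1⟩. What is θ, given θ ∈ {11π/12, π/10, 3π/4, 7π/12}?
11π/12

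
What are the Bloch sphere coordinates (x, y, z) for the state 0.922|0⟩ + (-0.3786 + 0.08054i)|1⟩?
(-0.6981, 0.1485, 0.7003)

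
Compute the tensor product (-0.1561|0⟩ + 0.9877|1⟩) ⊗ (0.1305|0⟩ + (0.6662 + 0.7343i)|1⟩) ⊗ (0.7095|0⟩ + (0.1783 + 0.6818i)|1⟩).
-0.01445|000⟩ + (-0.003632 - 0.01389i)|001⟩ + (-0.07378 - 0.08133i)|010⟩ + (0.05961 - 0.09134i)|011⟩ + 0.09145|100⟩ + (0.02298 + 0.08788i)|101⟩ + (0.4669 + 0.5146i)|110⟩ + (-0.3772 + 0.5779i)|111⟩

amp(|b₁b₂…⟩) = product of the factor amplitudes for bits b₁, b₂, …; only kets whose every factor amplitude is nonzero survive.
|000⟩: (-0.1561)(0.1305)(0.7095) = -0.01445
|001⟩: (-0.1561)(0.1305)(0.1783 + 0.6818i) = (-0.003632 - 0.01389i)
|010⟩: (-0.1561)(0.6662 + 0.7343i)(0.7095) = (-0.07378 - 0.08133i)
|011⟩: (-0.1561)(0.6662 + 0.7343i)(0.1783 + 0.6818i) = (0.05961 - 0.09134i)
|100⟩: (0.9877)(0.1305)(0.7095) = 0.09145
|101⟩: (0.9877)(0.1305)(0.1783 + 0.6818i) = (0.02298 + 0.08788i)
|110⟩: (0.9877)(0.6662 + 0.7343i)(0.7095) = (0.4669 + 0.5146i)
|111⟩: (0.9877)(0.6662 + 0.7343i)(0.1783 + 0.6818i) = (-0.3772 + 0.5779i)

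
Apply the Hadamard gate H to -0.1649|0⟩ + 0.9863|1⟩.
0.5808|0⟩ - 0.814|1⟩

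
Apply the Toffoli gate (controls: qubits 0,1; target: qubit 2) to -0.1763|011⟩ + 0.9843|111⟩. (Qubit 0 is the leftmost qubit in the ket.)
-0.1763|011⟩ + 0.9843|110⟩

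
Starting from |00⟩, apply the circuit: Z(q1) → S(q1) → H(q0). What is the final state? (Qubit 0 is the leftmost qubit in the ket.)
1/√2|00⟩ + 1/√2|10⟩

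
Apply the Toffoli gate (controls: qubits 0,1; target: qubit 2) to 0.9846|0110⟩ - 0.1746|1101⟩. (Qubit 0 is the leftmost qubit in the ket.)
0.9846|0110⟩ - 0.1746|1111⟩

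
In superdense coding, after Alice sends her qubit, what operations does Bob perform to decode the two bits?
CNOT (Alice's qubit controls Bob's), then H on Alice's qubit, then measure both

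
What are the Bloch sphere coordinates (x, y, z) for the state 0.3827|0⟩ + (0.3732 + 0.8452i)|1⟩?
(0.2856, 0.6469, -0.7072)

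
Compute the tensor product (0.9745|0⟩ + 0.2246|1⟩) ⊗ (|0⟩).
0.9745|00⟩ + 0.2246|10⟩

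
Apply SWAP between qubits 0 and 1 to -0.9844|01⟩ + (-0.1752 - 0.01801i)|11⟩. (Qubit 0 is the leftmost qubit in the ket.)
-0.9844|10⟩ + (-0.1752 - 0.01801i)|11⟩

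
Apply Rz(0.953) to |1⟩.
(0.8886 + 0.4587i)|1⟩

Rz(0.953) = [[e^(−iθ/2), 0], [0, e^(iθ/2)]] with e^(±iθ/2) = cos(θ/2) ± i·sin(θ/2); θ = 0.953, cos(θ/2) ≈ 0.888606, sin(θ/2) ≈ 0.458672.
With a = amp(|0⟩) = 0 and b = amp(|1⟩) = 1:
new amp(|0⟩) = (0.888606 - 0.458672i)·a = 0
new amp(|1⟩) = (0.888606 + 0.458672i)·b = (0.8886 + 0.4587i)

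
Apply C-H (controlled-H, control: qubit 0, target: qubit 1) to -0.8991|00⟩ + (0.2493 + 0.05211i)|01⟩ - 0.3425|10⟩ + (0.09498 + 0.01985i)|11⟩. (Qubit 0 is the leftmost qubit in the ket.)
-0.8991|00⟩ + (0.2493 + 0.05211i)|01⟩ + (-0.175 + 0.01404i)|10⟩ + (-0.3093 - 0.01404i)|11⟩

C-H leaves the control-|0⟩ kets |00⟩, |01⟩ unchanged and applies H to qubit 1 on the control-|1⟩ pair (|10⟩, |11⟩).
H = [[1/√2, 1/√2], [1/√2, -1/√2]].
With a = amp(|10⟩) = -0.3425 and b = amp(|11⟩) = (0.09498 + 0.01985i):
new amp(|10⟩) = (1/√2)·a + (1/√2)·b = (-0.175 + 0.01404i)
new amp(|11⟩) = (1/√2)·a + (-1/√2)·b = (-0.3093 - 0.01404i)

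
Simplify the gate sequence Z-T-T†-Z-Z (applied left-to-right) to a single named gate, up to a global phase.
Z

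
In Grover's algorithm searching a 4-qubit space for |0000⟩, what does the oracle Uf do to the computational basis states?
Uf|x⟩ = -|x⟩ if x = 0000, else |x⟩ (phase flip on target)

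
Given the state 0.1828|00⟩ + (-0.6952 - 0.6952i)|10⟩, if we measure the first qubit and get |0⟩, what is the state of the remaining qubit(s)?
|0⟩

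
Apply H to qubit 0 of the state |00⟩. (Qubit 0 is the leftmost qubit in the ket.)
1/√2|00⟩ + 1/√2|10⟩

H on qubit 0 mixes each pair of kets that differ only in qubit 0: amplitudes (a, b) of (|…0…⟩, |…1…⟩) become ((a + b)/√2, (a − b)/√2). Kets absent from the input have amplitude 0.
(|00⟩, |10⟩): (a, b) = (1, 0) → (1/√2, 1/√2)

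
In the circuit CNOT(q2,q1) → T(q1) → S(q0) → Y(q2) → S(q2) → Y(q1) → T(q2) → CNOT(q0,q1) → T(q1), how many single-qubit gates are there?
7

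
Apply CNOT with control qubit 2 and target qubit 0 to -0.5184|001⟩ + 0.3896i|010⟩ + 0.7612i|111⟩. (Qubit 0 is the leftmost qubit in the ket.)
0.3896i|010⟩ + 0.7612i|011⟩ - 0.5184|101⟩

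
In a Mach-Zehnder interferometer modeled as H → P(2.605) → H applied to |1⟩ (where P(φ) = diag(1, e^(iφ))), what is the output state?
(0.9297 - 0.2556i)|0⟩ + (0.07027 + 0.2556i)|1⟩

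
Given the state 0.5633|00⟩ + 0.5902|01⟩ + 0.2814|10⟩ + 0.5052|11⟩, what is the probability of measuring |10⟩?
0.07919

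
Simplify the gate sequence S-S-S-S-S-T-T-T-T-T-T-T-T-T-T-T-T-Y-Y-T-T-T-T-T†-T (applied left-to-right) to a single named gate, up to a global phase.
S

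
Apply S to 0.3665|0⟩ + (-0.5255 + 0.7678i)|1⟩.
0.3665|0⟩ + (-0.7678 - 0.5255i)|1⟩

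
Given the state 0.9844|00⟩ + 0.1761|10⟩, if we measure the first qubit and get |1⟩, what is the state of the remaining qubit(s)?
|0⟩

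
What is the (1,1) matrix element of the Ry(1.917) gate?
0.5747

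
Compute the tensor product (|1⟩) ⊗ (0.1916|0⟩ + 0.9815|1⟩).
0.1916|10⟩ + 0.9815|11⟩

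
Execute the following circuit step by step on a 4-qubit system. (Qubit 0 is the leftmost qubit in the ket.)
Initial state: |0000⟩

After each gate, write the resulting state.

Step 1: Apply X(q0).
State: |1000⟩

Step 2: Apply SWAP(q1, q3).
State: |1000⟩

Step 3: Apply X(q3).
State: |1001⟩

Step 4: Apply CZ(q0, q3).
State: -|1001⟩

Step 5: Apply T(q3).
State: (-1/√2 - (1/√2)i)|1001⟩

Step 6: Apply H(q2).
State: (-1/2 - (1/2)i)|1001⟩ + (-1/2 - (1/2)i)|1011⟩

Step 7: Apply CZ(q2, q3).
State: (-1/2 - (1/2)i)|1001⟩ + (1/2 + (1/2)i)|1011⟩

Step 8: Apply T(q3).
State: -(1/√2)i|1001⟩ + (1/√2)i|1011⟩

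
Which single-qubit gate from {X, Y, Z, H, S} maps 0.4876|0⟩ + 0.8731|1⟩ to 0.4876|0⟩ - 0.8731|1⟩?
Z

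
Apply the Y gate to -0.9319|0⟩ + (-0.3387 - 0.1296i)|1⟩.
(-0.1296 + 0.3387i)|0⟩ - 0.9319i|1⟩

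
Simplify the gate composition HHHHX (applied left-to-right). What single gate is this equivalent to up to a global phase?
X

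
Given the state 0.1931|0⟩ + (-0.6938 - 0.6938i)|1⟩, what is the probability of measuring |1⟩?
0.9627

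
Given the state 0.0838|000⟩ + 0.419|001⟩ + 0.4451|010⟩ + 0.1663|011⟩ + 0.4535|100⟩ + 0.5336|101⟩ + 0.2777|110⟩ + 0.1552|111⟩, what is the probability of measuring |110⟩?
0.07712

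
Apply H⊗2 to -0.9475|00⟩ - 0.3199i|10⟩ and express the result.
(-0.4738 - 0.16i)|00⟩ + (-0.4738 - 0.16i)|01⟩ + (-0.4738 + 0.16i)|10⟩ + (-0.4738 + 0.16i)|11⟩

H⊗2 gives amp(|y⟩) = (1/2) Σ_x (−1)^(x·y) amp(|x⟩), where x·y is the number of positions in which both x and y have a 1.
|00⟩: (-0.9475 - 0.3199i)/2 = (-0.4738 - 0.16i)
|01⟩: (-0.9475 - 0.3199i)/2 = (-0.4738 - 0.16i)
|10⟩: (-0.9475 + 0.3199i)/2 = (-0.4738 + 0.16i)
|11⟩: (-0.9475 + 0.3199i)/2 = (-0.4738 + 0.16i)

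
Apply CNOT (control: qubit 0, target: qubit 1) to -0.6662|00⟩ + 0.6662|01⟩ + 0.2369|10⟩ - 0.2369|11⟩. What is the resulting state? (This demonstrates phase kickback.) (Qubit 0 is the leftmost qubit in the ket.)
-0.6662|00⟩ + 0.6662|01⟩ - 0.2369|10⟩ + 0.2369|11⟩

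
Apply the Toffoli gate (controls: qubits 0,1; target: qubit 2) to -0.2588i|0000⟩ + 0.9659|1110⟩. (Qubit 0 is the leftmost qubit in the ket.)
-0.2588i|0000⟩ + 0.9659|1100⟩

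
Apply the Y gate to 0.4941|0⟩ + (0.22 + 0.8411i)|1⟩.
(0.8411 - 0.22i)|0⟩ + 0.4941i|1⟩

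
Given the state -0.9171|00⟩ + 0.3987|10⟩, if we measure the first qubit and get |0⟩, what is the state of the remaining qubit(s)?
-|0⟩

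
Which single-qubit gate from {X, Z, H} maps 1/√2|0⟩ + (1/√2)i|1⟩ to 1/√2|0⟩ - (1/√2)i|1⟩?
Z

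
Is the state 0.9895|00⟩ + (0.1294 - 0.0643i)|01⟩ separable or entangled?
Separable

Writing the state as a|00⟩ + b|01⟩ + c|10⟩ + d|11⟩, it is a product state iff ad − bc = 0.
Here (a, b, c, d) = (0.9895, (0.1294 - 0.0643i), 0, 0): ad − bc = (0.9895)(0) − (0.1294 - 0.0643i)(0) = 0, so the state is separable.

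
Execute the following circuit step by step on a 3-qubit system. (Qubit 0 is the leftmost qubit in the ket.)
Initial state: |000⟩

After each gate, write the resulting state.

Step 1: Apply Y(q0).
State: i|100⟩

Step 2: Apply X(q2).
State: i|101⟩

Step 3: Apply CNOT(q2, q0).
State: i|001⟩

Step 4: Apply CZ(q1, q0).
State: i|001⟩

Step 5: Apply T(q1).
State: i|001⟩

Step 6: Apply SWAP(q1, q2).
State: i|010⟩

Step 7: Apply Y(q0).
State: -|110⟩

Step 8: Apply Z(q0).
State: |110⟩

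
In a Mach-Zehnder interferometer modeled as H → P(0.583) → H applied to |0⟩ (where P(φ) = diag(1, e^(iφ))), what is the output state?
(0.9174 + 0.2753i)|0⟩ + (0.08259 - 0.2753i)|1⟩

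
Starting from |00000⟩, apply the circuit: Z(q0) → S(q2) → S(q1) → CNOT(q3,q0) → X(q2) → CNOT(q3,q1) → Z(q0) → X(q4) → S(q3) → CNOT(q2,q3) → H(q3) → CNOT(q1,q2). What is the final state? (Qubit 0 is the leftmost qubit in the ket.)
1/√2|00101⟩ - 1/√2|00111⟩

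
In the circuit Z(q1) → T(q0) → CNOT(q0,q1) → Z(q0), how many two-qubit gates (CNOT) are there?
1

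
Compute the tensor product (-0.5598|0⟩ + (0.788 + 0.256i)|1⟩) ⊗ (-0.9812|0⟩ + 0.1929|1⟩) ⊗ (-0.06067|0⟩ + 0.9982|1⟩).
-0.03332|000⟩ + 0.5483|001⟩ + 0.006551|010⟩ - 0.1078|011⟩ + (0.04691 + 0.01524i)|100⟩ + (-0.7718 - 0.2507i)|101⟩ + (-0.009222 - 0.002996i)|110⟩ + (0.1517 + 0.04929i)|111⟩

amp(|b₁b₂…⟩) = product of the factor amplitudes for bits b₁, b₂, …; only kets whose every factor amplitude is nonzero survive.
|000⟩: (-0.5598)(-0.9812)(-0.06067) = -0.03332
|001⟩: (-0.5598)(-0.9812)(0.9982) = 0.5483
|010⟩: (-0.5598)(0.1929)(-0.06067) = 0.006551
|011⟩: (-0.5598)(0.1929)(0.9982) = -0.1078
|100⟩: (0.788 + 0.256i)(-0.9812)(-0.06067) = (0.04691 + 0.01524i)
|101⟩: (0.788 + 0.256i)(-0.9812)(0.9982) = (-0.7718 - 0.2507i)
|110⟩: (0.788 + 0.256i)(0.1929)(-0.06067) = (-0.009222 - 0.002996i)
|111⟩: (0.788 + 0.256i)(0.1929)(0.9982) = (0.1517 + 0.04929i)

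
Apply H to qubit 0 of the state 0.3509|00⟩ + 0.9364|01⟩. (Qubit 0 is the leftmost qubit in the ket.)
0.2481|00⟩ + 0.6621|01⟩ + 0.2481|10⟩ + 0.6621|11⟩

H on qubit 0 mixes each pair of kets that differ only in qubit 0: amplitudes (a, b) of (|…0…⟩, |…1…⟩) become ((a + b)/√2, (a − b)/√2). Kets absent from the input have amplitude 0.
(|00⟩, |10⟩): (a, b) = (0.3509, 0) → (0.2481, 0.2481)
(|01⟩, |11⟩): (a, b) = (0.9364, 0) → (0.6621, 0.6621)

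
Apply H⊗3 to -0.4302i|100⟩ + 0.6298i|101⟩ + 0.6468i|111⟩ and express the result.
0.2992i|000⟩ - 0.6034i|001⟩ - 0.1581i|010⟩ - 0.1461i|011⟩ - 0.2992i|100⟩ + 0.6034i|101⟩ + 0.1581i|110⟩ + 0.1461i|111⟩

H⊗3 gives amp(|y⟩) = (1/2√2) Σ_x (−1)^(x·y) amp(|x⟩), where x·y is the number of positions in which both x and y have a 1.
|000⟩: (-0.4302i + 0.6298i + 0.6468i)/(2√2) = 0.2992i
|001⟩: (-0.4302i - 0.6298i - 0.6468i)/(2√2) = -0.6034i
|010⟩: (-0.4302i + 0.6298i - 0.6468i)/(2√2) = -0.1581i
|011⟩: (-0.4302i - 0.6298i + 0.6468i)/(2√2) = -0.1461i
|100⟩: (0.4302i - 0.6298i - 0.6468i)/(2√2) = -0.2992i
|101⟩: (0.4302i + 0.6298i + 0.6468i)/(2√2) = 0.6034i
|110⟩: (0.4302i - 0.6298i + 0.6468i)/(2√2) = 0.1581i
|111⟩: (0.4302i + 0.6298i - 0.6468i)/(2√2) = 0.1461i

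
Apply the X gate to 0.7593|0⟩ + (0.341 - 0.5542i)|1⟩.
(0.341 - 0.5542i)|0⟩ + 0.7593|1⟩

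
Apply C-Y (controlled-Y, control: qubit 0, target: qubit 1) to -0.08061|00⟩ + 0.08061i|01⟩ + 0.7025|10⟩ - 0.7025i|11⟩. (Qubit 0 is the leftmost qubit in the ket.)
-0.08061|00⟩ + 0.08061i|01⟩ - 0.7025|10⟩ + 0.7025i|11⟩

C-Y leaves the control-|0⟩ kets |00⟩, |01⟩ unchanged and applies Y to qubit 1 on the control-|1⟩ pair (|10⟩, |11⟩).
Y = [[0, -i], [i, 0]].
With a = amp(|10⟩) = 0.7025 and b = amp(|11⟩) = -0.7025i:
new amp(|10⟩) = (-i)·b = -0.7025
new amp(|11⟩) = (i)·a = 0.7025i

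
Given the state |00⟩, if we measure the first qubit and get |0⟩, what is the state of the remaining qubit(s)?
|0⟩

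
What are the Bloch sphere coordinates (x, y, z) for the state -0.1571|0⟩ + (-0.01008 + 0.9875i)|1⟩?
(0.003167, -0.3103, -0.9506)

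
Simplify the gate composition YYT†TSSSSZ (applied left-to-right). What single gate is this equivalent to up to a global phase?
Z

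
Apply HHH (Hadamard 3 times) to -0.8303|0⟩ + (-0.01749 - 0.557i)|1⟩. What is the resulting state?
(-0.5995 - 0.3939i)|0⟩ + (-0.5747 + 0.3939i)|1⟩

H² = I, so H^3 = H: a single Hadamard. With (a, b) = (-0.8303, (-0.01749 - 0.557i)), H gives ((a + b)/√2, (a − b)/√2) = ((-0.5995 - 0.3939i), (-0.5747 + 0.3939i)).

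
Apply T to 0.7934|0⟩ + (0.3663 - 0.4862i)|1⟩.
0.7934|0⟩ + (0.6028 - 0.08478i)|1⟩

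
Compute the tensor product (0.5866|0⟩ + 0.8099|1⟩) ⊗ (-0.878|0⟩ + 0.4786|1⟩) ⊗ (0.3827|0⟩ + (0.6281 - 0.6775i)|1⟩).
-0.1971|000⟩ + (-0.3235 + 0.3489i)|001⟩ + 0.1074|010⟩ + (0.1763 - 0.1902i)|011⟩ - 0.2721|100⟩ + (-0.4466 + 0.4818i)|101⟩ + 0.1483|110⟩ + (0.2435 - 0.2626i)|111⟩

amp(|b₁b₂…⟩) = product of the factor amplitudes for bits b₁, b₂, …; only kets whose every factor amplitude is nonzero survive.
|000⟩: (0.5866)(-0.878)(0.3827) = -0.1971
|001⟩: (0.5866)(-0.878)(0.6281 - 0.6775i) = (-0.3235 + 0.3489i)
|010⟩: (0.5866)(0.4786)(0.3827) = 0.1074
|011⟩: (0.5866)(0.4786)(0.6281 - 0.6775i) = (0.1763 - 0.1902i)
|100⟩: (0.8099)(-0.878)(0.3827) = -0.2721
|101⟩: (0.8099)(-0.878)(0.6281 - 0.6775i) = (-0.4466 + 0.4818i)
|110⟩: (0.8099)(0.4786)(0.3827) = 0.1483
|111⟩: (0.8099)(0.4786)(0.6281 - 0.6775i) = (0.2435 - 0.2626i)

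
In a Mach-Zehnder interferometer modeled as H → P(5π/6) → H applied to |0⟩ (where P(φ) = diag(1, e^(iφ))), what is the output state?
(0.06699 + 0.25i)|0⟩ + (0.933 - 0.25i)|1⟩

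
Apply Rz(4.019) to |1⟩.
(-0.4248 + 0.9053i)|1⟩

Rz(4.019) = [[e^(−iθ/2), 0], [0, e^(iθ/2)]] with e^(±iθ/2) = cos(θ/2) ± i·sin(θ/2); θ = 4.019, cos(θ/2) ≈ -0.424766, sin(θ/2) ≈ 0.905303.
With a = amp(|0⟩) = 0 and b = amp(|1⟩) = 1:
new amp(|0⟩) = (-0.424766 - 0.905303i)·a = 0
new amp(|1⟩) = (-0.424766 + 0.905303i)·b = (-0.4248 + 0.9053i)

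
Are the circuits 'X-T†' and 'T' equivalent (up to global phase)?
No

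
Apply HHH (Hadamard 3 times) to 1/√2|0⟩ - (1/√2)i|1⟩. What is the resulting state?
(1/2 - (1/2)i)|0⟩ + (1/2 + (1/2)i)|1⟩

H² = I, so H^3 = H: a single Hadamard. With (a, b) = (1/√2, -(1/√2)i), H gives ((a + b)/√2, (a − b)/√2) = ((1/2 - (1/2)i), (1/2 + (1/2)i)).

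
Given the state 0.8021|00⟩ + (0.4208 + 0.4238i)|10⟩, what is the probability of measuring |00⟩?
0.6434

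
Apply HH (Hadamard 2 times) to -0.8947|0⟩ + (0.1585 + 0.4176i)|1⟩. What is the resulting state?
-0.8947|0⟩ + (0.1585 + 0.4176i)|1⟩

H² = I, so an even number of Hadamards cancels: H^2 = I and the state is unchanged.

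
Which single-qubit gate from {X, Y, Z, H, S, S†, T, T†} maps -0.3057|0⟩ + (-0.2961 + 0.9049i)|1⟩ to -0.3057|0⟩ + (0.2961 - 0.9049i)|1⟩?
Z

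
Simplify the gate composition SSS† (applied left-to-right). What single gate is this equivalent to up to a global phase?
S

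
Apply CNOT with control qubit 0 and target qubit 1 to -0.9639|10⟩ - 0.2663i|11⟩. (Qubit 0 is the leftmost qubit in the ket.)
-0.2663i|10⟩ - 0.9639|11⟩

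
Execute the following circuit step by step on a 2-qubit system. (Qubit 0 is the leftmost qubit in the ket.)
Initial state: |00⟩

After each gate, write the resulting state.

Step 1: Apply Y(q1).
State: i|01⟩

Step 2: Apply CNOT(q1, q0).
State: i|11⟩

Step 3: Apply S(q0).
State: -|11⟩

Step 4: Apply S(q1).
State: -i|11⟩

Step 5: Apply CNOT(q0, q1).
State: -i|10⟩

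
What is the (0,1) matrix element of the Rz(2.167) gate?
0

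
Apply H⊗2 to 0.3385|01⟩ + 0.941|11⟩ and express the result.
0.6398|00⟩ - 0.6398|01⟩ - 0.3013|10⟩ + 0.3013|11⟩

H⊗2 gives amp(|y⟩) = (1/2) Σ_x (−1)^(x·y) amp(|x⟩), where x·y is the number of positions in which both x and y have a 1.
|00⟩: (0.3385 + 0.941)/2 = 0.6398
|01⟩: (-0.3385 - 0.941)/2 = -0.6398
|10⟩: (0.3385 - 0.941)/2 = -0.3013
|11⟩: (-0.3385 + 0.941)/2 = 0.3013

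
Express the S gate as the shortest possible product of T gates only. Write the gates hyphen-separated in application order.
T-T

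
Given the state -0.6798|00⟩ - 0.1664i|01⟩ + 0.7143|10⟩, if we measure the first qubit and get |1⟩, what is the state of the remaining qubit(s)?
|0⟩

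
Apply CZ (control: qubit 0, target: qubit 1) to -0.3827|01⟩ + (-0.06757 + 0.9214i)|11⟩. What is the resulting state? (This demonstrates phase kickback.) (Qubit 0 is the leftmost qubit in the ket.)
-0.3827|01⟩ + (0.06757 - 0.9214i)|11⟩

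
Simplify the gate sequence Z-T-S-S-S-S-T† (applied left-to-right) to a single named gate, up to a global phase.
Z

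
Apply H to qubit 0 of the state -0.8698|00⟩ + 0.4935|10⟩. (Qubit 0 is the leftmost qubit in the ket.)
-0.2661|00⟩ - 0.964|10⟩

H on qubit 0 mixes each pair of kets that differ only in qubit 0: amplitudes (a, b) of (|…0…⟩, |…1…⟩) become ((a + b)/√2, (a − b)/√2). Kets absent from the input have amplitude 0.
(|00⟩, |10⟩): (a, b) = (-0.8698, 0.4935) → (-0.2661, -0.964)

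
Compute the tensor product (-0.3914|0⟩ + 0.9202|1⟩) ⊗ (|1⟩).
-0.3914|01⟩ + 0.9202|11⟩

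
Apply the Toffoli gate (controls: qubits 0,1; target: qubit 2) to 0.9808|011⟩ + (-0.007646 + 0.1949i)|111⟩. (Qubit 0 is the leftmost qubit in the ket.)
0.9808|011⟩ + (-0.007646 + 0.1949i)|110⟩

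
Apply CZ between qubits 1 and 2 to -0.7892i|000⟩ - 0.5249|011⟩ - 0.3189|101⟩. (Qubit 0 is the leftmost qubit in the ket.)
-0.7892i|000⟩ + 0.5249|011⟩ - 0.3189|101⟩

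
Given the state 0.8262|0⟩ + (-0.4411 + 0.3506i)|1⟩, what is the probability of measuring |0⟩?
0.6826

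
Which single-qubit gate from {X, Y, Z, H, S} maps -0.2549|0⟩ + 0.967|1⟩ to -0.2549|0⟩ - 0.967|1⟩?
Z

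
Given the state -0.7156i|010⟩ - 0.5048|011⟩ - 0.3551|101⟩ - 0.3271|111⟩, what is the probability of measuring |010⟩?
0.5121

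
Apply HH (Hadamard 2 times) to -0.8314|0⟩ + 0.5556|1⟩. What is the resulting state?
-0.8314|0⟩ + 0.5556|1⟩

H² = I, so an even number of Hadamards cancels: H^2 = I and the state is unchanged.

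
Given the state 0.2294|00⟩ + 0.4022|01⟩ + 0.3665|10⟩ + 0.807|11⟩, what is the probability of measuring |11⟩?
0.6512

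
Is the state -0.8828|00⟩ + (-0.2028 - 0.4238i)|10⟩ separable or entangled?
Separable

Writing the state as a|00⟩ + b|01⟩ + c|10⟩ + d|11⟩, it is a product state iff ad − bc = 0.
Here (a, b, c, d) = (-0.8828, 0, (-0.2028 - 0.4238i), 0): ad − bc = (-0.8828)(0) − (0)(-0.2028 - 0.4238i) = 0, so the state is separable.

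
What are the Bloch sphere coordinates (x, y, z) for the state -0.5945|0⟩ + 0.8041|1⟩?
(-0.9561, 0, -0.2931)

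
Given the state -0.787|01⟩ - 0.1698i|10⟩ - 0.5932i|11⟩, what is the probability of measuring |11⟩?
0.3519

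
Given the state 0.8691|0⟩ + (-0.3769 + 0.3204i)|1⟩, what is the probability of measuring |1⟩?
0.2447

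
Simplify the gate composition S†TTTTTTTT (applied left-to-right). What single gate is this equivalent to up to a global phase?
S†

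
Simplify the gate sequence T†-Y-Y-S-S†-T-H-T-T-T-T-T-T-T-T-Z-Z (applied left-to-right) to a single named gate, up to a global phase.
H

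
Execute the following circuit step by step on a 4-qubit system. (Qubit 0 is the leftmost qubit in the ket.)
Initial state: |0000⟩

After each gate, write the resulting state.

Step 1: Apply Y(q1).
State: i|0100⟩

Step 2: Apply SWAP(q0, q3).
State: i|0100⟩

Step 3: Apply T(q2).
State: i|0100⟩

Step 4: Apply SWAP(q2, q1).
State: i|0010⟩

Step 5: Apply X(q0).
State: i|1010⟩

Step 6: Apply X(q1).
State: i|1110⟩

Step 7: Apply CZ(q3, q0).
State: i|1110⟩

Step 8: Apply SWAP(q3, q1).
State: i|1011⟩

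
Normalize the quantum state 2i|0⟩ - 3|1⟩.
0.5547i|0⟩ - 0.8321|1⟩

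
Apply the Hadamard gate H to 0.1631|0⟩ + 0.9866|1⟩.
0.813|0⟩ - 0.5823|1⟩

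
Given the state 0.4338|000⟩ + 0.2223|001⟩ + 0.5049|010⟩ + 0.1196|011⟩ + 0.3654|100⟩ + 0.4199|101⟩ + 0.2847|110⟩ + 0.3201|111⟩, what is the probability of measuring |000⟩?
0.1882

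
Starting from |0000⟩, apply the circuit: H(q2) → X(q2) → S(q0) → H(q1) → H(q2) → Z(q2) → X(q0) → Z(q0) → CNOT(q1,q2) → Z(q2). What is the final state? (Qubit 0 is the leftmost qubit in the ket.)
-1/√2|1000⟩ + 1/√2|1110⟩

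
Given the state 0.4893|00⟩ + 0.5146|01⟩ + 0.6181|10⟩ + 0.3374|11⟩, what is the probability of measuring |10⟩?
0.382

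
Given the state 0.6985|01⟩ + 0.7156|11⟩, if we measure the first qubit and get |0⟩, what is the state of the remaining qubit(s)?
|1⟩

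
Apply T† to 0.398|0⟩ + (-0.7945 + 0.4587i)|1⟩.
0.398|0⟩ + (-0.2374 + 0.8861i)|1⟩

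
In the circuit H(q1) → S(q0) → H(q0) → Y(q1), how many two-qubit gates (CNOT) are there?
0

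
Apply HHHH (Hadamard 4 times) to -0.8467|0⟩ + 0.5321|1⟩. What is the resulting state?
-0.8467|0⟩ + 0.5321|1⟩

H² = I, so an even number of Hadamards cancels: H^4 = I and the state is unchanged.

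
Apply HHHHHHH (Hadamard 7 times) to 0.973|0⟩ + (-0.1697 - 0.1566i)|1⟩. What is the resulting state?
(0.568 - 0.1107i)|0⟩ + (0.808 + 0.1107i)|1⟩

H² = I, so H^7 = H: a single Hadamard. With (a, b) = (0.973, (-0.1697 - 0.1566i)), H gives ((a + b)/√2, (a − b)/√2) = ((0.568 - 0.1107i), (0.808 + 0.1107i)).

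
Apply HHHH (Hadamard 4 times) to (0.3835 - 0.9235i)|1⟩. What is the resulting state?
(0.3835 - 0.9235i)|1⟩

H² = I, so an even number of Hadamards cancels: H^4 = I and the state is unchanged.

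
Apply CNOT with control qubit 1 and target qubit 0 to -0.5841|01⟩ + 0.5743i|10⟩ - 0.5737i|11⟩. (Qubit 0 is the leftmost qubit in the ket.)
-0.5737i|01⟩ + 0.5743i|10⟩ - 0.5841|11⟩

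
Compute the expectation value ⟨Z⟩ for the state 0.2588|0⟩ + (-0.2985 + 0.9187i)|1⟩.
-0.8661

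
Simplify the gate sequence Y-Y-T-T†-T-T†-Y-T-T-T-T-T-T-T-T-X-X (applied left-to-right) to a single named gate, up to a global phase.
Y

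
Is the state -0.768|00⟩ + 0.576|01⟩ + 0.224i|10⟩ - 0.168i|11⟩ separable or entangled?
Separable

Writing the state as a|00⟩ + b|01⟩ + c|10⟩ + d|11⟩, it is a product state iff ad − bc = 0.
Here (a, b, c, d) = (-0.768, 0.576, 0.224i, -0.168i): ad − bc = (-0.768)(-0.168i) − (0.576)(0.224i) = 0, so the state is separable.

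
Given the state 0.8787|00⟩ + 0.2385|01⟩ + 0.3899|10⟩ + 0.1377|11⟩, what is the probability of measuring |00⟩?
0.7721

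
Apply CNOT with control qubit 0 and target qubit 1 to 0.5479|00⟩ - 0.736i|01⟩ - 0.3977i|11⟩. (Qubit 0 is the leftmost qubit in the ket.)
0.5479|00⟩ - 0.736i|01⟩ - 0.3977i|10⟩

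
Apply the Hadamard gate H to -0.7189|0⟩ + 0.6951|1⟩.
-0.01683|0⟩ - 0.9998|1⟩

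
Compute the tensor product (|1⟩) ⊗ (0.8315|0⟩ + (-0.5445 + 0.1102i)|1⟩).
0.8315|10⟩ + (-0.5445 + 0.1102i)|11⟩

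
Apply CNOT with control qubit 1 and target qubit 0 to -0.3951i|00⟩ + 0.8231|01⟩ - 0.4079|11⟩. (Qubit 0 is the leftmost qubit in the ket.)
-0.3951i|00⟩ - 0.4079|01⟩ + 0.8231|11⟩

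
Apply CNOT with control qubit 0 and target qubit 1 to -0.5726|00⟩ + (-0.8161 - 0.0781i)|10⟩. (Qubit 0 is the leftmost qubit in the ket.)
-0.5726|00⟩ + (-0.8161 - 0.0781i)|11⟩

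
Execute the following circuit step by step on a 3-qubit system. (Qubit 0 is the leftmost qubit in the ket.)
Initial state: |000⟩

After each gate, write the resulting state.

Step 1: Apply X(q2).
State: |001⟩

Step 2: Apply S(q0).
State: |001⟩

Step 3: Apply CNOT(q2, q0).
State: |101⟩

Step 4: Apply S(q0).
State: i|101⟩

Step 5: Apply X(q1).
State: i|111⟩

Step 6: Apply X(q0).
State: i|011⟩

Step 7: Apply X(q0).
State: i|111⟩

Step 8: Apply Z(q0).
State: -i|111⟩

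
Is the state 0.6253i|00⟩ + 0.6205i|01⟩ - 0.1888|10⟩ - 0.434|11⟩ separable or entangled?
Entangled

Writing the state as a|00⟩ + b|01⟩ + c|10⟩ + d|11⟩, it is a product state iff ad − bc = 0.
Here (a, b, c, d) = (0.6253i, 0.6205i, -0.1888, -0.434): ad − bc = (0.6253i)(-0.434) − (0.6205i)(-0.1888) = -0.1542i ≠ 0, so the state is entangled.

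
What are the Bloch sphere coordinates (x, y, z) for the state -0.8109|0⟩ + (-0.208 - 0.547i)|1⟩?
(0.3373, 0.8871, 0.3151)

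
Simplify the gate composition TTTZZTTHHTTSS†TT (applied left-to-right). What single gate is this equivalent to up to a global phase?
T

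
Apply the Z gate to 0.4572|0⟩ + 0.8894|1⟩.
0.4572|0⟩ - 0.8894|1⟩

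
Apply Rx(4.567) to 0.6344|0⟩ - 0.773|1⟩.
(-0.4148 + 0.5848i)|0⟩ + (0.5055 - 0.48i)|1⟩

Rx(4.567) = [[cos(θ/2), −i·sin(θ/2)], [−i·sin(θ/2), cos(θ/2)]]; θ = 4.567, cos(θ/2) ≈ -0.653882, sin(θ/2) ≈ 0.756597.
With a = amp(|0⟩) = 0.6344 and b = amp(|1⟩) = -0.773:
new amp(|0⟩) = (-0.653882)·a + (-0.756597i)·b = (-0.4148 + 0.5848i)
new amp(|1⟩) = (-0.756597i)·a + (-0.653882)·b = (0.5055 - 0.48i)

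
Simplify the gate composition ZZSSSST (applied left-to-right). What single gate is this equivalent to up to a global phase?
T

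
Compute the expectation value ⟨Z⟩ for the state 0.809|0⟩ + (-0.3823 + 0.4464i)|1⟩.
0.3091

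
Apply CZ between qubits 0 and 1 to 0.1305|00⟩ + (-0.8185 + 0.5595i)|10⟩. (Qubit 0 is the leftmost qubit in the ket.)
0.1305|00⟩ + (-0.8185 + 0.5595i)|10⟩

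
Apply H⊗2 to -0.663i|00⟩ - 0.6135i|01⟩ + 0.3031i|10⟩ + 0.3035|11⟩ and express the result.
(0.1518 - 0.4867i)|00⟩ + (-0.1518 + 0.1268i)|01⟩ + (-0.1518 - 0.7898i)|10⟩ + (0.1518 - 0.1763i)|11⟩

H⊗2 gives amp(|y⟩) = (1/2) Σ_x (−1)^(x·y) amp(|x⟩), where x·y is the number of positions in which both x and y have a 1.
|00⟩: (-0.663i - 0.6135i + 0.3031i + 0.3035)/2 = (0.1518 - 0.4867i)
|01⟩: (-0.663i + 0.6135i + 0.3031i - 0.3035)/2 = (-0.1518 + 0.1268i)
|10⟩: (-0.663i - 0.6135i - 0.3031i - 0.3035)/2 = (-0.1518 - 0.7898i)
|11⟩: (-0.663i + 0.6135i - 0.3031i + 0.3035)/2 = (0.1518 - 0.1763i)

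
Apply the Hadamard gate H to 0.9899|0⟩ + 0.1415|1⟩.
0.8|0⟩ + 0.5999|1⟩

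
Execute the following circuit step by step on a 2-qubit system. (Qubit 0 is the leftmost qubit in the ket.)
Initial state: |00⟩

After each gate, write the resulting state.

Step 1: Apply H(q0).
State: 1/√2|00⟩ + 1/√2|10⟩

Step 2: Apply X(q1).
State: 1/√2|01⟩ + 1/√2|11⟩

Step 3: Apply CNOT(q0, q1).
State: 1/√2|01⟩ + 1/√2|10⟩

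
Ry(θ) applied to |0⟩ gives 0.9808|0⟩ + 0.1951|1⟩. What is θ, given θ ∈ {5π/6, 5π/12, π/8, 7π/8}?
π/8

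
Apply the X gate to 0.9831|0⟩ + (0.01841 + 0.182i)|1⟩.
(0.01841 + 0.182i)|0⟩ + 0.9831|1⟩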